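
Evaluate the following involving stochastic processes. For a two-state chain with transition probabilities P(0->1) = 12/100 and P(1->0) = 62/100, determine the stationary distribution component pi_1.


Stationary distribution: pi_0 = p10/(p01+p10), pi_1 = p01/(p01+p10)
p01 = 0.1200, p10 = 0.6200
pi_1 = 0.1622

0.1622


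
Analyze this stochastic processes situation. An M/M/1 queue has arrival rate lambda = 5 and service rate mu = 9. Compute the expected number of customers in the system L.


rho = 5/9 = 0.5556
L = rho/(1-rho)
= 0.5556/0.4444
= 1.2500

1.2500


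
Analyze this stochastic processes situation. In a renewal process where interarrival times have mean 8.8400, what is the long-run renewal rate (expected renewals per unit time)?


Long-run renewal rate = 1/E(X)
= 1/8.8400
= 0.1131

0.1131


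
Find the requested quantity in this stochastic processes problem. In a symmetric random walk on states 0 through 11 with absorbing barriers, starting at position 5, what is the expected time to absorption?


For symmetric RW on 0,...,N with absorbing barriers, E(i) = i*(N-i)
E(5) = 5 * 6 = 30

30


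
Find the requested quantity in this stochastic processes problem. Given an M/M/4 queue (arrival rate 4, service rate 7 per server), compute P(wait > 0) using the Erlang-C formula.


a = lambda/mu = 0.5714
rho = a/c = 0.1429
Erlang-C formula applied:
C(c,a) = 0.0029

0.0029


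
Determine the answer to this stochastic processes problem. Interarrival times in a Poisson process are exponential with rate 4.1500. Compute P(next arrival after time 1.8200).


P(X > t) = exp(-lambda * t)
= exp(-4.1500 * 1.8200)
= exp(-7.5530) = 5.2453e-04

5.2453e-04


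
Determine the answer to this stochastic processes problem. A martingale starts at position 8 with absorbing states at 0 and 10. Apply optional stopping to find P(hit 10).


By optional stopping theorem: E(M at tau) = M(0) = 8
P(hit 10)*10 + P(hit 0)*0 = 8
P(hit 10) = (8 - 0)/(10 - 0) = 4/5 = 0.8000

0.8000


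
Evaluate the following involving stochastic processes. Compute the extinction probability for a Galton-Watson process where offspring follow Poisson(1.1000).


Since mu = 1.1000 > 1, extinction prob q < 1.
Solve s = exp(mu*(s-1)) iteratively.
q = 0.8239

0.8239


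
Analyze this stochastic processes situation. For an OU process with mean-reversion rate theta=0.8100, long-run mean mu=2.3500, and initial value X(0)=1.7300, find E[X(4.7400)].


E[X(t)] = mu + (X(0) - mu)*exp(-theta*t)
= 2.3500 + (1.7300 - 2.3500)*exp(-0.8100*4.7400)
= 2.3500 + -0.6200 * 0.0215
= 2.3367

2.3367


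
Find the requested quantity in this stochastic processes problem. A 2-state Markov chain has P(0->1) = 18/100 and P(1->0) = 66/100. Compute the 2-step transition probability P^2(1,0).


Computing P^2 by matrix multiplication.
P = [[0.8200, 0.1800], [0.6600, 0.3400]]
After raising P to the power 2:
P^2(1,0) = 0.7656

0.7656


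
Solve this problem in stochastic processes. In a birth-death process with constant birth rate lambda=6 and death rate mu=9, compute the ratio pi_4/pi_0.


For birth-death process, pi_n/pi_0 = (lambda/mu)^n
= (6/9)^4
= 0.1975

0.1975


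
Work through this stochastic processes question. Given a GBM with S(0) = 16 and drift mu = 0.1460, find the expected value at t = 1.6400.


E[S(t)] = S(0) * exp(mu * t)
= 16 * exp(0.1460 * 1.6400)
= 16 * 1.2705
= 20.3286

20.3286


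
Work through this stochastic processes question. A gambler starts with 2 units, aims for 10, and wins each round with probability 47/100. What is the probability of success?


Gambler's ruin formula:
r = q/p = 0.5300/0.4700 = 1.1277
P(win) = (1 - r^i)/(1 - r^N)
= (1 - 1.1277^2)/(1 - 1.1277^10)
= 0.1168

0.1168


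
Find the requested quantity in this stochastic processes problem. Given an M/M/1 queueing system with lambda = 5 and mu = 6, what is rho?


rho = lambda/mu
= 5/6
= 0.8333

0.8333


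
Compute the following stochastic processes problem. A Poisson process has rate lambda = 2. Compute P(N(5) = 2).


P(N(t)=k) = (lambda*t)^k * exp(-lambda*t) / k!
lambda*t = 10
= 10^2 * exp(-10) / 2!
= 100 * 4.5400e-05 / 2
= 0.0023

0.0023


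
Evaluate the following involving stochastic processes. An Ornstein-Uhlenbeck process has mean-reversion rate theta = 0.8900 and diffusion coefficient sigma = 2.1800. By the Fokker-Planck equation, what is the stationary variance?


Stationary variance = sigma^2 / (2*theta)
= 2.1800^2 / (2*0.8900)
= 4.7524 / 1.7800
= 2.6699

2.6699


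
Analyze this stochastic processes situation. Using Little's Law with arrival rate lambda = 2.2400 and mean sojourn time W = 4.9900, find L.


Little's Law: L = lambda * W
= 2.2400 * 4.9900
= 11.1776

11.1776


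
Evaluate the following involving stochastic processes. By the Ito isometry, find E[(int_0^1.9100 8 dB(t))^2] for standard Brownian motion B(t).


By Ito isometry: E[(int f dB)^2] = int f^2 dt
= 8^2 * 1.9100
= 64 * 1.9100 = 122.2400

122.2400


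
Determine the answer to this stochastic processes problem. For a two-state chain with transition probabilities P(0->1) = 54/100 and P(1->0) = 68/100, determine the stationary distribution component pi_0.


Stationary distribution: pi_0 = p10/(p01+p10), pi_1 = p01/(p01+p10)
p01 = 0.5400, p10 = 0.6800
pi_0 = 0.5574

0.5574


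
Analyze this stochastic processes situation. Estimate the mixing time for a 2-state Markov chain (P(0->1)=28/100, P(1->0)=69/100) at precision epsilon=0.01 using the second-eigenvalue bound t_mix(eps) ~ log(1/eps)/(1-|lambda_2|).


lambda_2 = |1 - p01 - p10| = |1 - 0.2800 - 0.6900| = 0.0300
t_mix ~ log(1/eps)/(1 - |lambda_2|)
= log(100)/(1 - 0.0300) = 4.6052/0.9700
= 4.7476

4.7476


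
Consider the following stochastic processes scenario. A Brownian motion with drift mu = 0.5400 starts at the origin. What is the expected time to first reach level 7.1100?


Expected first passage time = a/mu
= 7.1100/0.5400
= 13.1667

13.1667


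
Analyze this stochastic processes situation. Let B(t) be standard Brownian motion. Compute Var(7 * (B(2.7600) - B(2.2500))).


Var(alpha*(B(t)-B(s))) = alpha^2 * (t-s)
= 7^2 * (2.7600 - 2.2500)
= 49 * 0.5100
= 24.9900

24.9900


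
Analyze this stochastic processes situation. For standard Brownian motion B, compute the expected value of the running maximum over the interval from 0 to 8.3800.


E(max B(s)) = sqrt(2t/pi)
= sqrt(2*8.3800/pi)
= sqrt(5.3349)
= 2.3097

2.3097


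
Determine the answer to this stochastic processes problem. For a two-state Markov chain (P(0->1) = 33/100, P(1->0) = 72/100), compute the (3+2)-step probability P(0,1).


P^5 = P^3 * P^2
Computing via matrix multiplication of the transition matrix.
Entry (0,1) of P^5 = 0.3143

0.3143


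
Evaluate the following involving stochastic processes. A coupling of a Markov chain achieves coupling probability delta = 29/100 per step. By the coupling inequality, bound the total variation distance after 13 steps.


TV distance bound <= (1-delta)^n
= (1 - 0.2900)^13
= 0.7100^13
= 0.0117

0.0117


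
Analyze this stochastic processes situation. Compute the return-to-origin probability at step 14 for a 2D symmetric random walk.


P = C(14,7)^2 / 4^14
= 3432^2 / 268435456
= 11778624 / 268435456
= 0.0439

0.0439


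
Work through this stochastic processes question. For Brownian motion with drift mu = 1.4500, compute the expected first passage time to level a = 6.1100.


Expected first passage time = a/mu
= 6.1100/1.4500
= 4.2138

4.2138


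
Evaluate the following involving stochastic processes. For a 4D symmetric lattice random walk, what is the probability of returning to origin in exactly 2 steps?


P(return in 2 steps) = P(reverse first step) = 1/(2d)
= 1/8
= 0.1250

0.1250


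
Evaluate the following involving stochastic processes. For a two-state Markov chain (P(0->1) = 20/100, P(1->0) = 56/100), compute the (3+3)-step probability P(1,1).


P^6 = P^3 * P^3
Computing via matrix multiplication of the transition matrix.
Entry (1,1) of P^6 = 0.2633

0.2633


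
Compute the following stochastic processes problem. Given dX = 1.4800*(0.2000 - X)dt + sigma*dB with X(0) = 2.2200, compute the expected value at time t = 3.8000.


E[X(t)] = mu + (X(0) - mu)*exp(-theta*t)
= 0.2000 + (2.2200 - 0.2000)*exp(-1.4800*3.8000)
= 0.2000 + 2.0200 * 0.0036
= 0.2073

0.2073


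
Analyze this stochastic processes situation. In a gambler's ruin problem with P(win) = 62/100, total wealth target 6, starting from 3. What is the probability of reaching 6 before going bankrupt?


Gambler's ruin formula:
r = q/p = 0.3800/0.6200 = 0.6129
P(win) = (1 - r^i)/(1 - r^N)
= (1 - 0.6129^3)/(1 - 0.6129^6)
= 0.8129

0.8129


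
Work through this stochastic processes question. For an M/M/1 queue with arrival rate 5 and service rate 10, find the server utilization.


rho = lambda/mu
= 5/10
= 0.5000

0.5000


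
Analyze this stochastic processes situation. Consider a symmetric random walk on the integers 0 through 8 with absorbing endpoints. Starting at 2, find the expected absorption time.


For symmetric RW on 0,...,N with absorbing barriers, E(i) = i*(N-i)
E(2) = 2 * 6 = 12

12


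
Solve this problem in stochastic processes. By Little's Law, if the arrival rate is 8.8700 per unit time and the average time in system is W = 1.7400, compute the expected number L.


Little's Law: L = lambda * W
= 8.8700 * 1.7400
= 15.4338

15.4338


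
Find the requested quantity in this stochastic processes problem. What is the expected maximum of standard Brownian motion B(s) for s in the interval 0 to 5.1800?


E(max B(s)) = sqrt(2t/pi)
= sqrt(2*5.1800/pi)
= sqrt(3.2977)
= 1.8160

1.8160


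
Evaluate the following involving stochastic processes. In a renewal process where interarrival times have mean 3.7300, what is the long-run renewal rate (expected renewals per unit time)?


Long-run renewal rate = 1/E(X)
= 1/3.7300
= 0.2681

0.2681


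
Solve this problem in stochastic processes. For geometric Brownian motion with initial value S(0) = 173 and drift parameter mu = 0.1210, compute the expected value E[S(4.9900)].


E[S(t)] = S(0) * exp(mu * t)
= 173 * exp(0.1210 * 4.9900)
= 173 * 1.8290
= 316.4235

316.4235


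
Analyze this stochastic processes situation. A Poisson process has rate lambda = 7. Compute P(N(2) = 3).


P(N(t)=k) = (lambda*t)^k * exp(-lambda*t) / k!
lambda*t = 14
= 14^3 * exp(-14) / 3!
= 2744 * 8.3153e-07 / 6
= 3.8029e-04

3.8029e-04


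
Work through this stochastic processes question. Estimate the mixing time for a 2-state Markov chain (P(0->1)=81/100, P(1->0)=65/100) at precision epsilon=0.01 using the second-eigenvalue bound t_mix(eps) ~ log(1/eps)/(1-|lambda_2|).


lambda_2 = |1 - p01 - p10| = |1 - 0.8100 - 0.6500| = 0.4600
t_mix ~ log(1/eps)/(1 - |lambda_2|)
= log(100)/(1 - 0.4600) = 4.6052/0.5400
= 8.5281

8.5281


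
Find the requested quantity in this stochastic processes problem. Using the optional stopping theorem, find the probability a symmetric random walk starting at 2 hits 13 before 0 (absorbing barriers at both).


By optional stopping theorem: E(M at tau) = M(0) = 2
P(hit 13)*13 + P(hit 0)*0 = 2
P(hit 13) = (2 - 0)/(13 - 0) = 2/13 = 0.1538

0.1538


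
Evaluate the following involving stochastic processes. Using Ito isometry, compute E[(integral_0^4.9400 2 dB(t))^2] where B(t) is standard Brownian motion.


By Ito isometry: E[(int f dB)^2] = int f^2 dt
= 2^2 * 4.9400
= 4 * 4.9400 = 19.7600

19.7600


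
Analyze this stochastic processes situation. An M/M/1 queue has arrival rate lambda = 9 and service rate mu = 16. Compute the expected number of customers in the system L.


rho = 9/16 = 0.5625
L = rho/(1-rho)
= 0.5625/0.4375
= 1.2857

1.2857


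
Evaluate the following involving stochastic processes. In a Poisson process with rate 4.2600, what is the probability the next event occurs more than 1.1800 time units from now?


P(X > t) = exp(-lambda * t)
= exp(-4.2600 * 1.1800)
= exp(-5.0268) = 0.0066

0.0066


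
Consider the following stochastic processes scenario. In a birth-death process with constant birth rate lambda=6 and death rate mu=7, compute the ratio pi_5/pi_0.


For birth-death process, pi_n/pi_0 = (lambda/mu)^n
= (6/7)^5
= 0.4627

0.4627


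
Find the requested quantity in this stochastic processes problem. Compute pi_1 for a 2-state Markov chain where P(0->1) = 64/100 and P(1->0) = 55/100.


Stationary distribution: pi_0 = p10/(p01+p10), pi_1 = p01/(p01+p10)
p01 = 0.6400, p10 = 0.5500
pi_1 = 0.5378

0.5378


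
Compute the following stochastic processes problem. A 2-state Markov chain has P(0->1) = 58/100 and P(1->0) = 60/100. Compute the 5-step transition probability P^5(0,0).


Computing P^5 by matrix multiplication.
P = [[0.4200, 0.5800], [0.6000, 0.4000]]
After raising P to the power 5:
P^5(0,0) = 0.5084

0.5084


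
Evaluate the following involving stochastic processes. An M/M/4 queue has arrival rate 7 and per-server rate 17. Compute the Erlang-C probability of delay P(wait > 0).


a = lambda/mu = 0.4118
rho = a/c = 0.1029
Erlang-C formula applied:
C(c,a) = 8.8456e-04

8.8456e-04


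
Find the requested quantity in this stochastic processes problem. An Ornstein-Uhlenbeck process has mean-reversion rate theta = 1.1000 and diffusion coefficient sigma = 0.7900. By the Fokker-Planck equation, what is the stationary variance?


Stationary variance = sigma^2 / (2*theta)
= 0.7900^2 / (2*1.1000)
= 0.6241 / 2.2000
= 0.2837

0.2837


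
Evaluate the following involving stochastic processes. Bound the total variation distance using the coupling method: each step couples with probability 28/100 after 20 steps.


TV distance bound <= (1-delta)^n
= (1 - 0.2800)^20
= 0.7200^20
= 0.0014

0.0014


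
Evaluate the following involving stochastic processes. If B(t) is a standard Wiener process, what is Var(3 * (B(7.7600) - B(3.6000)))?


Var(alpha*(B(t)-B(s))) = alpha^2 * (t-s)
= 3^2 * (7.7600 - 3.6000)
= 9 * 4.1600
= 37.4400

37.4400


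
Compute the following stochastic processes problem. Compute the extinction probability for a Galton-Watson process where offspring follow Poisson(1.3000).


Since mu = 1.3000 > 1, extinction prob q < 1.
Solve s = exp(mu*(s-1)) iteratively.
q = 0.5770

0.5770


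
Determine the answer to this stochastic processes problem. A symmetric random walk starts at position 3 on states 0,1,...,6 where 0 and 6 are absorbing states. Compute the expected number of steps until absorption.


For symmetric RW on 0,...,N with absorbing barriers, E(i) = i*(N-i)
E(3) = 3 * 3 = 9

9


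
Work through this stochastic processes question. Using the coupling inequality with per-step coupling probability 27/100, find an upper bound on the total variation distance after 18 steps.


TV distance bound <= (1-delta)^n
= (1 - 0.2700)^18
= 0.7300^18
= 0.0035

0.0035


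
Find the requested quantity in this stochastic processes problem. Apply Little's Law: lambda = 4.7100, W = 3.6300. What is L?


Little's Law: L = lambda * W
= 4.7100 * 3.6300
= 17.0973

17.0973


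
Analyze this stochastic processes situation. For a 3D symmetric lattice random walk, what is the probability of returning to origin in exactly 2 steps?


P(return in 2 steps) = P(reverse first step) = 1/(2d)
= 1/6
= 0.1667

0.1667


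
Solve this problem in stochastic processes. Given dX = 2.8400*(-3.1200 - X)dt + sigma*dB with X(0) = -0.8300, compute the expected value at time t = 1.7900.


E[X(t)] = mu + (X(0) - mu)*exp(-theta*t)
= -3.1200 + (-0.8300 - -3.1200)*exp(-2.8400*1.7900)
= -3.1200 + 2.2900 * 0.0062
= -3.1058

-3.1058


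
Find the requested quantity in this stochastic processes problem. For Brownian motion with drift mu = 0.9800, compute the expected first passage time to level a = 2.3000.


Expected first passage time = a/mu
= 2.3000/0.9800
= 2.3469

2.3469


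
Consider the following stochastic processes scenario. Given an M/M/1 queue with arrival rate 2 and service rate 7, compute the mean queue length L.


rho = 2/7 = 0.2857
L = rho/(1-rho)
= 0.2857/0.7143
= 0.4000

0.4000


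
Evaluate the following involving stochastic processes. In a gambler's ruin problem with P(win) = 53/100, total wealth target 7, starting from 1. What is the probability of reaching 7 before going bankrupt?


Gambler's ruin formula:
r = q/p = 0.4700/0.5300 = 0.8868
P(win) = (1 - r^i)/(1 - r^N)
= (1 - 0.8868^1)/(1 - 0.8868^7)
= 0.1991

0.1991


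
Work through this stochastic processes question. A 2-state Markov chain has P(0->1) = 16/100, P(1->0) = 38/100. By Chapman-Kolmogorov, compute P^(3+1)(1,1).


P^4 = P^3 * P^1
Computing via matrix multiplication of the transition matrix.
Entry (1,1) of P^4 = 0.3278

0.3278


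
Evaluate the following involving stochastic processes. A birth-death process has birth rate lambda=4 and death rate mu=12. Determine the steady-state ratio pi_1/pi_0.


For birth-death process, pi_n/pi_0 = (lambda/mu)^n
= (4/12)^1
= 0.3333

0.3333


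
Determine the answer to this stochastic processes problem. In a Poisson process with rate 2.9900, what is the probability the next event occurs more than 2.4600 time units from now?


P(X > t) = exp(-lambda * t)
= exp(-2.9900 * 2.4600)
= exp(-7.3554) = 6.3913e-04

6.3913e-04


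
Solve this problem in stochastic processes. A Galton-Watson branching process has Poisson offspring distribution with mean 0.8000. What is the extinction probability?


Since mu = 0.8000 <= 1, extinction probability = 1.

1.0000


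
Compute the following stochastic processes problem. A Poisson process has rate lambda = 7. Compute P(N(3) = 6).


P(N(t)=k) = (lambda*t)^k * exp(-lambda*t) / k!
lambda*t = 21
= 21^6 * exp(-21) / 6!
= 85766121 * 7.5826e-10 / 720
= 9.0323e-05

9.0323e-05


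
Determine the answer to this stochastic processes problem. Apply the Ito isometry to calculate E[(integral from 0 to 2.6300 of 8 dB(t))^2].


By Ito isometry: E[(int f dB)^2] = int f^2 dt
= 8^2 * 2.6300
= 64 * 2.6300 = 168.3200

168.3200


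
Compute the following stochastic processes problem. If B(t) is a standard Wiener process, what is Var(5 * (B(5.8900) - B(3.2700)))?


Var(alpha*(B(t)-B(s))) = alpha^2 * (t-s)
= 5^2 * (5.8900 - 3.2700)
= 25 * 2.6200
= 65.5000

65.5000


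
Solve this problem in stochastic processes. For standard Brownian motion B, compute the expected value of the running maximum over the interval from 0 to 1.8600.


E(max B(s)) = sqrt(2t/pi)
= sqrt(2*1.8600/pi)
= sqrt(1.1841)
= 1.0882

1.0882


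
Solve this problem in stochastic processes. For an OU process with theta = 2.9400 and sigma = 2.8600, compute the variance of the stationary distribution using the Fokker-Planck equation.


Stationary variance = sigma^2 / (2*theta)
= 2.8600^2 / (2*2.9400)
= 8.1796 / 5.8800
= 1.3911

1.3911


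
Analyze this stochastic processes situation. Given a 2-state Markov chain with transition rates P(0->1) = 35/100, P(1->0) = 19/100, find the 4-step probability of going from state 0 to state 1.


Computing P^4 by matrix multiplication.
P = [[0.6500, 0.3500], [0.1900, 0.8100]]
After raising P to the power 4:
P^4(0,1) = 0.6191

0.6191


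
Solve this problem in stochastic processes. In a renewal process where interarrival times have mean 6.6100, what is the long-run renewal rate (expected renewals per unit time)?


Long-run renewal rate = 1/E(X)
= 1/6.6100
= 0.1513

0.1513


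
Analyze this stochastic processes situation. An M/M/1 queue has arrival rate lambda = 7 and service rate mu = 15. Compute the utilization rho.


rho = lambda/mu
= 7/15
= 0.4667

0.4667


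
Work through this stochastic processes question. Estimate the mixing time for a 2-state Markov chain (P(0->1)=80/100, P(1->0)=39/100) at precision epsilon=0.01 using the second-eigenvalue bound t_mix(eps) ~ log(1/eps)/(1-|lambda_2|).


lambda_2 = |1 - p01 - p10| = |1 - 0.8000 - 0.3900| = 0.1900
t_mix ~ log(1/eps)/(1 - |lambda_2|)
= log(100)/(1 - 0.1900) = 4.6052/0.8100
= 5.6854

5.6854


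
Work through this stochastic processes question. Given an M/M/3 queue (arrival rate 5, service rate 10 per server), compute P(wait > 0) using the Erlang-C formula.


a = lambda/mu = 0.5000
rho = a/c = 0.1667
Erlang-C formula applied:
C(c,a) = 0.0152

0.0152


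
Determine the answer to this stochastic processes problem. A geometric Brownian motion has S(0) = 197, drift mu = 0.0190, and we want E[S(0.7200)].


E[S(t)] = S(0) * exp(mu * t)
= 197 * exp(0.0190 * 0.7200)
= 197 * 1.0138
= 199.7135

199.7135


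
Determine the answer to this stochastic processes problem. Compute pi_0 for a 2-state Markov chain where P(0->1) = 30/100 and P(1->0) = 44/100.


Stationary distribution: pi_0 = p10/(p01+p10), pi_1 = p01/(p01+p10)
p01 = 0.3000, p10 = 0.4400
pi_0 = 0.5946

0.5946


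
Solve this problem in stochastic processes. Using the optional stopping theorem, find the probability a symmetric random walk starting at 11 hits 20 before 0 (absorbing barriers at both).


By optional stopping theorem: E(M at tau) = M(0) = 11
P(hit 20)*20 + P(hit 0)*0 = 11
P(hit 20) = (11 - 0)/(20 - 0) = 11/20 = 0.5500

0.5500


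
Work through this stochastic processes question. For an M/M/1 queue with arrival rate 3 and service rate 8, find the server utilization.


rho = lambda/mu
= 3/8
= 0.3750

0.3750


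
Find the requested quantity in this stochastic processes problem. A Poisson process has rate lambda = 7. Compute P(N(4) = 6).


P(N(t)=k) = (lambda*t)^k * exp(-lambda*t) / k!
lambda*t = 28
= 28^6 * exp(-28) / 6!
= 481890304 * 6.9144e-13 / 720
= 4.6278e-07

4.6278e-07


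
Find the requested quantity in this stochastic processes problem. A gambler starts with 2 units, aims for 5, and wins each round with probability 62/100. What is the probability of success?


Gambler's ruin formula:
r = q/p = 0.3800/0.6200 = 0.6129
P(win) = (1 - r^i)/(1 - r^N)
= (1 - 0.6129^2)/(1 - 0.6129^5)
= 0.6835

0.6835


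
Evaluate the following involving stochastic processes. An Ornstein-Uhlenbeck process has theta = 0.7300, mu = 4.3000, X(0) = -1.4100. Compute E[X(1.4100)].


E[X(t)] = mu + (X(0) - mu)*exp(-theta*t)
= 4.3000 + (-1.4100 - 4.3000)*exp(-0.7300*1.4100)
= 4.3000 + -5.7100 * 0.3573
= 2.2601

2.2601


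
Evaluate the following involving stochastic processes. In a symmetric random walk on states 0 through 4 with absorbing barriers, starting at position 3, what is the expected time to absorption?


For symmetric RW on 0,...,N with absorbing barriers, E(i) = i*(N-i)
E(3) = 3 * 1 = 3

3


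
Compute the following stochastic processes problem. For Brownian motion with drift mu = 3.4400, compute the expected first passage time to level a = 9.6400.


Expected first passage time = a/mu
= 9.6400/3.4400
= 2.8023

2.8023


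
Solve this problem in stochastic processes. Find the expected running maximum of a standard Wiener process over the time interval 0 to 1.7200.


E(max B(s)) = sqrt(2t/pi)
= sqrt(2*1.7200/pi)
= sqrt(1.0950)
= 1.0464

1.0464


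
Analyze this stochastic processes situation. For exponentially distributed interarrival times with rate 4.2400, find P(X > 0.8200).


P(X > t) = exp(-lambda * t)
= exp(-4.2400 * 0.8200)
= exp(-3.4768) = 0.0309

0.0309


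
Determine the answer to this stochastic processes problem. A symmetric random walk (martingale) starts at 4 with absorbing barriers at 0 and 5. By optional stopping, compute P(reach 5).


By optional stopping theorem: E(M at tau) = M(0) = 4
P(hit 5)*5 + P(hit 0)*0 = 4
P(hit 5) = (4 - 0)/(5 - 0) = 4/5 = 0.8000

0.8000


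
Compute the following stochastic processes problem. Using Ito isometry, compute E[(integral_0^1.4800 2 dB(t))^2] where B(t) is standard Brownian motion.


By Ito isometry: E[(int f dB)^2] = int f^2 dt
= 2^2 * 1.4800
= 4 * 1.4800 = 5.9200

5.9200


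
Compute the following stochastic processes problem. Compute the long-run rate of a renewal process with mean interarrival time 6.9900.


Long-run renewal rate = 1/E(X)
= 1/6.9900
= 0.1431

0.1431


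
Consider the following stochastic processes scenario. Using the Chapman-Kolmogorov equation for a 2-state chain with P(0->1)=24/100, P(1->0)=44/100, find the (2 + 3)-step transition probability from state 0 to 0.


P^5 = P^2 * P^3
Computing via matrix multiplication of the transition matrix.
Entry (0,0) of P^5 = 0.6482

0.6482


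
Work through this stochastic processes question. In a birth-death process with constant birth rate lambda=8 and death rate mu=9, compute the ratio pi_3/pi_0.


For birth-death process, pi_n/pi_0 = (lambda/mu)^n
= (8/9)^3
= 0.7023

0.7023


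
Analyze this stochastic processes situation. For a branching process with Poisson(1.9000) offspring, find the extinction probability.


Since mu = 1.9000 > 1, extinction prob q < 1.
Solve s = exp(mu*(s-1)) iteratively.
q = 0.2328

0.2328


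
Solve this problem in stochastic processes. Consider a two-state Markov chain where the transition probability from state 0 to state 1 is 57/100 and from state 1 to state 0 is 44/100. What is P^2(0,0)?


Computing P^2 by matrix multiplication.
P = [[0.4300, 0.5700], [0.4400, 0.5600]]
After raising P to the power 2:
P^2(0,0) = 0.4357

0.4357


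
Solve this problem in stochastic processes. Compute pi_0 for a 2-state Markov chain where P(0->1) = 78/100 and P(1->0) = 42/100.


Stationary distribution: pi_0 = p10/(p01+p10), pi_1 = p01/(p01+p10)
p01 = 0.7800, p10 = 0.4200
pi_0 = 0.3500

0.3500


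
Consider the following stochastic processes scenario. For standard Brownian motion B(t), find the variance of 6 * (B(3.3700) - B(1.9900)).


Var(alpha*(B(t)-B(s))) = alpha^2 * (t-s)
= 6^2 * (3.3700 - 1.9900)
= 36 * 1.3800
= 49.6800

49.6800


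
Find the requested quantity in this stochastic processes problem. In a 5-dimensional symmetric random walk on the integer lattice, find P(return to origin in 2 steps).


P(return in 2 steps) = P(reverse first step) = 1/(2d)
= 1/10
= 0.1000

0.1000


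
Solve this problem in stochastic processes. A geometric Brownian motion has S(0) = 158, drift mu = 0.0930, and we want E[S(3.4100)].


E[S(t)] = S(0) * exp(mu * t)
= 158 * exp(0.0930 * 3.4100)
= 158 * 1.3732
= 216.9626

216.9626


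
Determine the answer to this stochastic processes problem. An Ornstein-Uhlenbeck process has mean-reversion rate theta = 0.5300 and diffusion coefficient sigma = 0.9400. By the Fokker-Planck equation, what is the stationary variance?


Stationary variance = sigma^2 / (2*theta)
= 0.9400^2 / (2*0.5300)
= 0.8836 / 1.0600
= 0.8336

0.8336


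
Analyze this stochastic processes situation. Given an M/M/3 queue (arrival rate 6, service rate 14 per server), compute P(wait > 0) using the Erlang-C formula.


a = lambda/mu = 0.4286
rho = a/c = 0.1429
Erlang-C formula applied:
C(c,a) = 0.0100

0.0100


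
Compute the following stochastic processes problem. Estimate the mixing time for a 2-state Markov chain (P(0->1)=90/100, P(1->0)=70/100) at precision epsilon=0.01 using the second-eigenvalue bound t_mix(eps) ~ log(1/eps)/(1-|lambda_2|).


lambda_2 = |1 - p01 - p10| = |1 - 0.9000 - 0.7000| = 0.6000
t_mix ~ log(1/eps)/(1 - |lambda_2|)
= log(100)/(1 - 0.6000) = 4.6052/0.4000
= 11.5129

11.5129


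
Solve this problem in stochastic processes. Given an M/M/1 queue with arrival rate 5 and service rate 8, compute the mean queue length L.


rho = 5/8 = 0.6250
L = rho/(1-rho)
= 0.6250/0.3750
= 1.6667

1.6667


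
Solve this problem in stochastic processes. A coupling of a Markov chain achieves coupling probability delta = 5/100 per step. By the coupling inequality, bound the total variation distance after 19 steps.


TV distance bound <= (1-delta)^n
= (1 - 0.0500)^19
= 0.9500^19
= 0.3774

0.3774


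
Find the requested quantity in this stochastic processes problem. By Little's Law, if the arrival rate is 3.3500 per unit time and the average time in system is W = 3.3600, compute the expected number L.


Little's Law: L = lambda * W
= 3.3500 * 3.3600
= 11.2560

11.2560


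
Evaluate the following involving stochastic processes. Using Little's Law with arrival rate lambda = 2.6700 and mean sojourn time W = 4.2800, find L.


Little's Law: L = lambda * W
= 2.6700 * 4.2800
= 11.4276

11.4276


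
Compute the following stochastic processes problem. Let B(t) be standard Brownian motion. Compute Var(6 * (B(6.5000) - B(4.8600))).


Var(alpha*(B(t)-B(s))) = alpha^2 * (t-s)
= 6^2 * (6.5000 - 4.8600)
= 36 * 1.6400
= 59.0400

59.0400


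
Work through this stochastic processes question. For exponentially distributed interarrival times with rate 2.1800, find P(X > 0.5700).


P(X > t) = exp(-lambda * t)
= exp(-2.1800 * 0.5700)
= exp(-1.2426) = 0.2886

0.2886


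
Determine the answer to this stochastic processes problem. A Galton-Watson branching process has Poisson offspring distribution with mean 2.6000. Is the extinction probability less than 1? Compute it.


Since mu = 2.6000 > 1, extinction prob q < 1.
Solve s = exp(mu*(s-1)) iteratively.
q = 0.0951

0.0951


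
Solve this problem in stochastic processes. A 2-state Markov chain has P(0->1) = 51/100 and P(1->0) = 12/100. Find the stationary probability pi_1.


Stationary distribution: pi_0 = p10/(p01+p10), pi_1 = p01/(p01+p10)
p01 = 0.5100, p10 = 0.1200
pi_1 = 0.8095

0.8095


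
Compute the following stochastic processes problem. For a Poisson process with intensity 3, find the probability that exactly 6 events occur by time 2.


P(N(t)=k) = (lambda*t)^k * exp(-lambda*t) / k!
lambda*t = 6
= 6^6 * exp(-6) / 6!
= 46656 * 0.0025 / 720
= 0.1606

0.1606


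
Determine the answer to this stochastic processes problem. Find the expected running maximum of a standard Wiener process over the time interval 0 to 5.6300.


E(max B(s)) = sqrt(2t/pi)
= sqrt(2*5.6300/pi)
= sqrt(3.5842)
= 1.8932

1.8932


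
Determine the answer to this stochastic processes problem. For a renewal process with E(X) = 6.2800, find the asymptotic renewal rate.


Long-run renewal rate = 1/E(X)
= 1/6.2800
= 0.1592

0.1592


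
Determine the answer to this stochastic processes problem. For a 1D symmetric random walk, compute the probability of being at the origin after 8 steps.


P(S(8) = 0) = C(8,4) / 4^4
= 70 / 256
= 0.2734

0.2734


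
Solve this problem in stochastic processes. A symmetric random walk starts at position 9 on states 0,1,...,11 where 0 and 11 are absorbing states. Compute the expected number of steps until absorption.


For symmetric RW on 0,...,N with absorbing barriers, E(i) = i*(N-i)
E(9) = 9 * 2 = 18

18


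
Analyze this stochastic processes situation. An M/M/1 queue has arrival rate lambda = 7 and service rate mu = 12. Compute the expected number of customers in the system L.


rho = 7/12 = 0.5833
L = rho/(1-rho)
= 0.5833/0.4167
= 1.4000

1.4000


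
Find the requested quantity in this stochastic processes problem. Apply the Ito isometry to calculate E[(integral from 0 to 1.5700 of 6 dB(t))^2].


By Ito isometry: E[(int f dB)^2] = int f^2 dt
= 6^2 * 1.5700
= 36 * 1.5700 = 56.5200

56.5200


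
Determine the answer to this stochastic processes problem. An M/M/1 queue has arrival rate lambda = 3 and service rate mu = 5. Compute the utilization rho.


rho = lambda/mu
= 3/5
= 0.6000

0.6000


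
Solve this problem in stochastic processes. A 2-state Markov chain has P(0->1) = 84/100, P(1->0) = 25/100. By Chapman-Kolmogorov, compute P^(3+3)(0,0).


P^6 = P^3 * P^3
Computing via matrix multiplication of the transition matrix.
Entry (0,0) of P^6 = 0.2294

0.2294


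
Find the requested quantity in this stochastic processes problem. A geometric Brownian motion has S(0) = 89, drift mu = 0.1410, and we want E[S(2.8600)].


E[S(t)] = S(0) * exp(mu * t)
= 89 * exp(0.1410 * 2.8600)
= 89 * 1.4967
= 133.2059

133.2059


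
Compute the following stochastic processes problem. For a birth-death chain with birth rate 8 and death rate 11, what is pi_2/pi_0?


For birth-death process, pi_n/pi_0 = (lambda/mu)^n
= (8/11)^2
= 0.5289

0.5289


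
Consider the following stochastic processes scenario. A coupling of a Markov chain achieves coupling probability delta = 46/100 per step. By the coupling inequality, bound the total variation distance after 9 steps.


TV distance bound <= (1-delta)^n
= (1 - 0.4600)^9
= 0.5400^9
= 0.0039

0.0039


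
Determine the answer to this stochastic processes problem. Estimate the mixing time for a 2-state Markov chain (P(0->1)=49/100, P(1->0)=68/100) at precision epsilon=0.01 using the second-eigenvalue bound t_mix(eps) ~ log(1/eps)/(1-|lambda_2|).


lambda_2 = |1 - p01 - p10| = |1 - 0.4900 - 0.6800| = 0.1700
t_mix ~ log(1/eps)/(1 - |lambda_2|)
= log(100)/(1 - 0.1700) = 4.6052/0.8300
= 5.5484

5.5484


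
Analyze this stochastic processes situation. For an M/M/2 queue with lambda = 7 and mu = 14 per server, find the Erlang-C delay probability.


a = lambda/mu = 0.5000
rho = a/c = 0.2500
Erlang-C formula applied:
C(c,a) = 0.1000

0.1000


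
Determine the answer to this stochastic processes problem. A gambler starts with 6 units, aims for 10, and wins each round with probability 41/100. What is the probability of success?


Gambler's ruin formula:
r = q/p = 0.5900/0.4100 = 1.4390
P(win) = (1 - r^i)/(1 - r^N)
= (1 - 1.4390^6)/(1 - 1.4390^10)
= 0.2125

0.2125


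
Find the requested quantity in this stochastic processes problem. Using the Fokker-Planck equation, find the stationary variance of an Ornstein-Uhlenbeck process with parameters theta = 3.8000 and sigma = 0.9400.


Stationary variance = sigma^2 / (2*theta)
= 0.9400^2 / (2*3.8000)
= 0.8836 / 7.6000
= 0.1163

0.1163


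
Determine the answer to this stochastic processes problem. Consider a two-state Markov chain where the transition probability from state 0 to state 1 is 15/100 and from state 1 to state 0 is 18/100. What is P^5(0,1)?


Computing P^5 by matrix multiplication.
P = [[0.8500, 0.1500], [0.1800, 0.8200]]
After raising P to the power 5:
P^5(0,1) = 0.3932

0.3932


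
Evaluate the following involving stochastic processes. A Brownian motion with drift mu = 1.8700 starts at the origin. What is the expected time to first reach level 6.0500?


Expected first passage time = a/mu
= 6.0500/1.8700
= 3.2353

3.2353


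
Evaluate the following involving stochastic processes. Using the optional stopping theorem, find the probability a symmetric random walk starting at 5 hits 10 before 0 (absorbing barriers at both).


By optional stopping theorem: E(M at tau) = M(0) = 5
P(hit 10)*10 + P(hit 0)*0 = 5
P(hit 10) = (5 - 0)/(10 - 0) = 1/2 = 0.5000

0.5000


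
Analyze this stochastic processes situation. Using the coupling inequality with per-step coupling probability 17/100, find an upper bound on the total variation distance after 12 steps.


TV distance bound <= (1-delta)^n
= (1 - 0.1700)^12
= 0.8300^12
= 0.1069

0.1069


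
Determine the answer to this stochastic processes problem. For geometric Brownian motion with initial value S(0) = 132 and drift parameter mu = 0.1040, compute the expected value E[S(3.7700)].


E[S(t)] = S(0) * exp(mu * t)
= 132 * exp(0.1040 * 3.7700)
= 132 * 1.4801
= 195.3674

195.3674


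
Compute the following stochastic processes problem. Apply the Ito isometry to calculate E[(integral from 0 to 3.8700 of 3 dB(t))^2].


By Ito isometry: E[(int f dB)^2] = int f^2 dt
= 3^2 * 3.8700
= 9 * 3.8700 = 34.8300

34.8300


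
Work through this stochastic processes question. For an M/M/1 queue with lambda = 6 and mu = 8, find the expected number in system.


rho = 6/8 = 0.7500
L = rho/(1-rho)
= 0.7500/0.2500
= 3.0000

3.0000


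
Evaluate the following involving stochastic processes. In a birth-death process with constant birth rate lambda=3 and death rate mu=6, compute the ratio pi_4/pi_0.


For birth-death process, pi_n/pi_0 = (lambda/mu)^n
= (3/6)^4
= 0.0625

0.0625


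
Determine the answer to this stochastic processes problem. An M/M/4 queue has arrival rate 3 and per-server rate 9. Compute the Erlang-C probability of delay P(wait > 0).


a = lambda/mu = 0.3333
rho = a/c = 0.0833
Erlang-C formula applied:
C(c,a) = 4.0209e-04

4.0209e-04


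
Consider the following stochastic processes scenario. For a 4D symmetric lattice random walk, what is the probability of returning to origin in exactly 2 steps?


P(return in 2 steps) = P(reverse first step) = 1/(2d)
= 1/8
= 0.1250

0.1250


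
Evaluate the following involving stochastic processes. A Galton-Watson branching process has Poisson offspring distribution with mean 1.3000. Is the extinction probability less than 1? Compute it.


Since mu = 1.3000 > 1, extinction prob q < 1.
Solve s = exp(mu*(s-1)) iteratively.
q = 0.5770

0.5770


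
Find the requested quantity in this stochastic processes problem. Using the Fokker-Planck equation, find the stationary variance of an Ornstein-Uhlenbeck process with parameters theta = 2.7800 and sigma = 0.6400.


Stationary variance = sigma^2 / (2*theta)
= 0.6400^2 / (2*2.7800)
= 0.4096 / 5.5600
= 0.0737

0.0737


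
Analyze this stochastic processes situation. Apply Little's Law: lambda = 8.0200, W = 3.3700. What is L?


Little's Law: L = lambda * W
= 8.0200 * 3.3700
= 27.0274

27.0274


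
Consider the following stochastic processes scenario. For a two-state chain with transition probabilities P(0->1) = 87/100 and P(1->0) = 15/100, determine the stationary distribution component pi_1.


Stationary distribution: pi_0 = p10/(p01+p10), pi_1 = p01/(p01+p10)
p01 = 0.8700, p10 = 0.1500
pi_1 = 0.8529

0.8529


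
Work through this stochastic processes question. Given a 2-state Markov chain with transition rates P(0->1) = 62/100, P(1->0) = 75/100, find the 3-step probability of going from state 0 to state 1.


Computing P^3 by matrix multiplication.
P = [[0.3800, 0.6200], [0.7500, 0.2500]]
After raising P to the power 3:
P^3(0,1) = 0.4755

0.4755


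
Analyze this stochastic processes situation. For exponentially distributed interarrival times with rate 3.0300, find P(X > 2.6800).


P(X > t) = exp(-lambda * t)
= exp(-3.0300 * 2.6800)
= exp(-8.1204) = 2.9741e-04

2.9741e-04


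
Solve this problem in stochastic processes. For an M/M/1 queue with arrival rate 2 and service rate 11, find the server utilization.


rho = lambda/mu
= 2/11
= 0.1818

0.1818


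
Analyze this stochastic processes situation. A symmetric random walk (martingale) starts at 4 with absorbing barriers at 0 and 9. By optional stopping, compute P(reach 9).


By optional stopping theorem: E(M at tau) = M(0) = 4
P(hit 9)*9 + P(hit 0)*0 = 4
P(hit 9) = (4 - 0)/(9 - 0) = 4/9 = 0.4444

0.4444


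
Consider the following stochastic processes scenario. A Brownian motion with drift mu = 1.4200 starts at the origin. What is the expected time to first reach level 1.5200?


Expected first passage time = a/mu
= 1.5200/1.4200
= 1.0704

1.0704


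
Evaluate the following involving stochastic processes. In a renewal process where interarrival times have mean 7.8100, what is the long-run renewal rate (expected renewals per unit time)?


Long-run renewal rate = 1/E(X)
= 1/7.8100
= 0.1280

0.1280


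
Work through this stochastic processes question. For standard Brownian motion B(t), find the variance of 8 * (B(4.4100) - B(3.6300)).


Var(alpha*(B(t)-B(s))) = alpha^2 * (t-s)
= 8^2 * (4.4100 - 3.6300)
= 64 * 0.7800
= 49.9200

49.9200


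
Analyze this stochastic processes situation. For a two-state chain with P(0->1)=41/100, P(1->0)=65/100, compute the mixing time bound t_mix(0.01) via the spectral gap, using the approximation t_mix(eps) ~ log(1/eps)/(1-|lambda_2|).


lambda_2 = |1 - p01 - p10| = |1 - 0.4100 - 0.6500| = 0.0600
t_mix ~ log(1/eps)/(1 - |lambda_2|)
= log(100)/(1 - 0.0600) = 4.6052/0.9400
= 4.8991

4.8991
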